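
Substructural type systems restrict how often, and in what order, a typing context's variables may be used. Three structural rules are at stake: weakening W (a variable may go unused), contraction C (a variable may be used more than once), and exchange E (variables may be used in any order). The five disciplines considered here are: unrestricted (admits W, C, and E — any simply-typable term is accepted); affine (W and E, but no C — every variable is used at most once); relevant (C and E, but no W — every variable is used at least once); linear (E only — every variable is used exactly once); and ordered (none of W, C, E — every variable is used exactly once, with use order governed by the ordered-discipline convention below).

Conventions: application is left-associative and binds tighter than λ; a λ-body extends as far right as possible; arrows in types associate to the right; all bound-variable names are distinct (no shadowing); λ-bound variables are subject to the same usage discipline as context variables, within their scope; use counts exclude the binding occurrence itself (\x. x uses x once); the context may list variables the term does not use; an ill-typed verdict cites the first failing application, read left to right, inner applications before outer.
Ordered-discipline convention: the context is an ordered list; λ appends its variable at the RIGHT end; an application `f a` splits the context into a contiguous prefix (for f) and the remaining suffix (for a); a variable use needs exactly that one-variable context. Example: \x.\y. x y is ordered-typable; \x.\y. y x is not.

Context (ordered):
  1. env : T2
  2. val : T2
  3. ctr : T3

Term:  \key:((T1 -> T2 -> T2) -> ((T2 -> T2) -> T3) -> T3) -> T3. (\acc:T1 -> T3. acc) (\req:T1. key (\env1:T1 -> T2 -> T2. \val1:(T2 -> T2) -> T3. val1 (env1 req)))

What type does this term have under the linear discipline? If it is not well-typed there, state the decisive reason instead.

not well-typed under linear — unused: env, val, ctr — weakening required
variable uses: env: 0×; val: 0×; ctr: 0×; key (λ-bound): 1×; acc (λ-bound): 1×; req (λ-bound): 1×; env1 (λ-bound): 1×; val1 (λ-bound): 1×
uses in reading order: acc, key, val1, env1, req
typing: ✓ — (((T1 -> T2 -> T2) -> ((T2 -> T2) -> T3) -> T3) -> T3) -> T1 -> T3
all disciplines: ordered ✗ | linear ✗ | affine ✓ | relevant ✗ | unrestricted ✓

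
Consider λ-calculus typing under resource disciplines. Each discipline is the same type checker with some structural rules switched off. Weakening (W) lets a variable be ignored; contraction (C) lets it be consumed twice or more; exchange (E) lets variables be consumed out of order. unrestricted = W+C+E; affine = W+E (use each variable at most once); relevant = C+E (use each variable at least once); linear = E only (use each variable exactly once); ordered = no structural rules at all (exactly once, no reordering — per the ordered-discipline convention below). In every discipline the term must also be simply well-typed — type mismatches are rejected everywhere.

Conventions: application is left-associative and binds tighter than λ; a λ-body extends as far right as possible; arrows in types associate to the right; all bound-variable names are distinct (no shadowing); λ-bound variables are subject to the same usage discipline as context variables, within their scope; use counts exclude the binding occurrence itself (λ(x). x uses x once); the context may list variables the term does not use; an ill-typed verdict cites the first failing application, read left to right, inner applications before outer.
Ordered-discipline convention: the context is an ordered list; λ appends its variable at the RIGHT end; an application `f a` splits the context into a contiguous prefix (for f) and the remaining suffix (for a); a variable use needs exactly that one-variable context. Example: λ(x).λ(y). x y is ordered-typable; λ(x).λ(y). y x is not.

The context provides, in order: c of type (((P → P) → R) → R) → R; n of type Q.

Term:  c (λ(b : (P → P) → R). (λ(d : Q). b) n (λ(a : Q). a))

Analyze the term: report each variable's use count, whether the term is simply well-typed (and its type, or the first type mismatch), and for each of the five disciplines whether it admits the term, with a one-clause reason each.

use counts: c=1; n=1; b (λ-bound)=1; d (λ-bound)=0; a (λ-bound)=1
order of uses: c, b, n, a
typing: ill-typed: an application expects P → P but receives Q → Q
ordered: ✗ — fails simple typing
linear: ✗ — a type mismatch blocks all five
affine: ✗ — the type mismatch rejects it
relevant: ✗ — not simply typable
unrestricted: ✗ — fails simple typing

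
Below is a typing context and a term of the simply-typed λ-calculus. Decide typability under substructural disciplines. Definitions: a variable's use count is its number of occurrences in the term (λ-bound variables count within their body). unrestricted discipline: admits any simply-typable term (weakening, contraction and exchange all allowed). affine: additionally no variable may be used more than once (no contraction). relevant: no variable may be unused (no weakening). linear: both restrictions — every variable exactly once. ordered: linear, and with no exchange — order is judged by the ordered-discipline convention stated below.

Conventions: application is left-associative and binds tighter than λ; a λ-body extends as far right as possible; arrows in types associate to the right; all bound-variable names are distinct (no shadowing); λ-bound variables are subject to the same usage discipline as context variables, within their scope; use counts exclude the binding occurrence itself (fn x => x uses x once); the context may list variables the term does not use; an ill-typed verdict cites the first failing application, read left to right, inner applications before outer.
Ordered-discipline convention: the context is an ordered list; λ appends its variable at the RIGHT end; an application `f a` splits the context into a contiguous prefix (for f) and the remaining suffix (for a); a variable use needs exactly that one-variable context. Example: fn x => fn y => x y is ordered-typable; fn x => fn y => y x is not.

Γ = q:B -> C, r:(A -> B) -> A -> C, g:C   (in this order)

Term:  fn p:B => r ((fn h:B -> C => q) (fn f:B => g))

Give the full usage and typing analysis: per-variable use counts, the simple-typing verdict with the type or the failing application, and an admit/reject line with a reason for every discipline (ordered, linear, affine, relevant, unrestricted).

variable uses: q ×1; r ×1; g ×1; p (λ-bound) ×0; h (λ-bound) ×0; f (λ-bound) ×0
uses in reading order: r, q, g
typing: ill-typed: a function awaiting A -> B gets B -> C
ordered ✗ (not simply typable)
linear ✗ (fails simple typing)
affine ✗ (a type mismatch blocks all five)
relevant ✗ (the type mismatch rejects it)
unrestricted ✗ (not simply typable)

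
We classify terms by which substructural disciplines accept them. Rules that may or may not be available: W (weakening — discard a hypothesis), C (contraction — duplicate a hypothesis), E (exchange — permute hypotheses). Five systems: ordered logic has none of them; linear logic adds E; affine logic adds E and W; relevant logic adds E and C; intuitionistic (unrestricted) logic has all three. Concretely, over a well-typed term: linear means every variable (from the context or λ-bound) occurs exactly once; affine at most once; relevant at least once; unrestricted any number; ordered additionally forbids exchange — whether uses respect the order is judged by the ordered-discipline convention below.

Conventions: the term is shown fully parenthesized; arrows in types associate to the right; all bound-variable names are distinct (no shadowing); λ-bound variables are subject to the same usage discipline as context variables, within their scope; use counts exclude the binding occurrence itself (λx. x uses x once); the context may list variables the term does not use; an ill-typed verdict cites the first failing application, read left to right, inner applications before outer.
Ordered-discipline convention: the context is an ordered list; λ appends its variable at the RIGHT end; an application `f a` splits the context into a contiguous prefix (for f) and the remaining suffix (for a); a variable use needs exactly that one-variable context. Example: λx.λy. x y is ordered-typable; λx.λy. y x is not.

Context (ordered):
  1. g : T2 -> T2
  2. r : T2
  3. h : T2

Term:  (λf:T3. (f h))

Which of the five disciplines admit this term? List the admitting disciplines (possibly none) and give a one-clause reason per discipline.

admitted by: none
counts: g: 0, r: 0, h: 1, f [bound]: 1
left-to-right use order: f, h
typing: ill-typed: applying a non-function (T3)
ordered: ✗, the type mismatch rejects it
linear: ✗, not simply typable
affine: ✗, fails simple typing
relevant: ✗, a type mismatch blocks all five
unrestricted: ✗, the type mismatch rejects it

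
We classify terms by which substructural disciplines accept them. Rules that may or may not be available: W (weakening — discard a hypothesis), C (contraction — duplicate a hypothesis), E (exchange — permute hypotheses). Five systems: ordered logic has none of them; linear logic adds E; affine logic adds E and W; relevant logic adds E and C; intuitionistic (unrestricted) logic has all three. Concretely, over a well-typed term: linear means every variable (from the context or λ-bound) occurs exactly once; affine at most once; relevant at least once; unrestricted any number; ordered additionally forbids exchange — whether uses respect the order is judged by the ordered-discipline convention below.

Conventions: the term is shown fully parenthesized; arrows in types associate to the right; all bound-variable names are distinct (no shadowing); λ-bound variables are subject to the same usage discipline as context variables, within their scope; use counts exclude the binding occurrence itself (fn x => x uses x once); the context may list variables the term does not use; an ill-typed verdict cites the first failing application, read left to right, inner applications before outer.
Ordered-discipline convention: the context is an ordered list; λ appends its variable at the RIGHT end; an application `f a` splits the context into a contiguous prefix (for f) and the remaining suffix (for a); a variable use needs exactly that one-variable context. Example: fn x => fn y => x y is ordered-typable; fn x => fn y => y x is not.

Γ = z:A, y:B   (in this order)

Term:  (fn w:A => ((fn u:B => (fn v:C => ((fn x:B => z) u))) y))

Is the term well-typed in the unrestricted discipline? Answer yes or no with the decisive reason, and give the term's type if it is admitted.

yes — typability at A → C → A is all that's needed; term : A → C → A
variable uses: z: 1; y: 1; w [bound]: 0; u [bound]: 1; v [bound]: 0; x [bound]: 0
uses in reading order: z, u, y
typing: well-typed — term : A → C → A
all disciplines: ordered ✗, linear ✗, affine ✓, relevant ✗, unrestricted ✓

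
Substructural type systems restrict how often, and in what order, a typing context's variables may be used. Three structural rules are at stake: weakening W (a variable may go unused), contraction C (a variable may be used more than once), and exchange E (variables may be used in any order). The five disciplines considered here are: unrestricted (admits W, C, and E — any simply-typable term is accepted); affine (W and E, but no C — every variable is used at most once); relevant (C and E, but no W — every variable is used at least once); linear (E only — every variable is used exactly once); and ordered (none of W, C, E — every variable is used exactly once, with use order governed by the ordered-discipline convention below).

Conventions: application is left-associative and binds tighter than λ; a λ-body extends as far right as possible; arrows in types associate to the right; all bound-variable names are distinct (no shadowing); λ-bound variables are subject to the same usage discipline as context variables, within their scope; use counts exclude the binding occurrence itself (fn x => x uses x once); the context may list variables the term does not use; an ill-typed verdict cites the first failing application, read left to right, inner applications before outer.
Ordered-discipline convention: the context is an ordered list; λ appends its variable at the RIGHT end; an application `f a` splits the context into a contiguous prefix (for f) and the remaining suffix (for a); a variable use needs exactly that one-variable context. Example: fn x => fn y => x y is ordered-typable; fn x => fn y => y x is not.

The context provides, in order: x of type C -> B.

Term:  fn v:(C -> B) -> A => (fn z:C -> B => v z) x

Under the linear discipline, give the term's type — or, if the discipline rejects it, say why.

term : ((C -> B) -> A) -> A
usage: x ×1, v (bound) ×1, z (bound) ×1
use order (left to right): v, z, x
typing: well-typed at ((C -> B) -> A) -> A
all disciplines: ordered ✗ | linear ✓ | affine ✓ | relevant ✓ | unrestricted ✓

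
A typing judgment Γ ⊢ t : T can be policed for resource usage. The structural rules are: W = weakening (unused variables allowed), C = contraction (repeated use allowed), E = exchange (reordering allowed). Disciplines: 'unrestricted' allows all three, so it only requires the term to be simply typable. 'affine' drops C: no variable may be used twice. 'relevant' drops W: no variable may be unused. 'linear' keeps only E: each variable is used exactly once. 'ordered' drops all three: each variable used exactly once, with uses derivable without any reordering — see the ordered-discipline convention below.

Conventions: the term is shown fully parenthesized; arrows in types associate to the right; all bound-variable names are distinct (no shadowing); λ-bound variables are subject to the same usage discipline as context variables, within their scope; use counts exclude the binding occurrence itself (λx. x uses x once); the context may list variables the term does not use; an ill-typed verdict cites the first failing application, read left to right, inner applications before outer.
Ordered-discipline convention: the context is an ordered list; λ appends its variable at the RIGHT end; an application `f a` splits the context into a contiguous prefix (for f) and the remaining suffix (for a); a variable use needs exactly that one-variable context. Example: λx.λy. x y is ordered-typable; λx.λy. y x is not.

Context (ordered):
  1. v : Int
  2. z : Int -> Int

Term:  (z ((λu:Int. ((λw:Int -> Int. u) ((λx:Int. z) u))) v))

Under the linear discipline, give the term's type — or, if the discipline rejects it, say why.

not well-typed under linear — repeated use of z ×2, u ×2; needs weakening: w, x unused
counts: v: 1, z: 2, u (bound): 2, w (bound): 0, x (bound): 0
use order (left to right): z, u, z, u, v
typing: the term checks, with type Int
all disciplines: ordered ✗ | linear ✗ | affine ✗ | relevant ✗ | unrestricted ✓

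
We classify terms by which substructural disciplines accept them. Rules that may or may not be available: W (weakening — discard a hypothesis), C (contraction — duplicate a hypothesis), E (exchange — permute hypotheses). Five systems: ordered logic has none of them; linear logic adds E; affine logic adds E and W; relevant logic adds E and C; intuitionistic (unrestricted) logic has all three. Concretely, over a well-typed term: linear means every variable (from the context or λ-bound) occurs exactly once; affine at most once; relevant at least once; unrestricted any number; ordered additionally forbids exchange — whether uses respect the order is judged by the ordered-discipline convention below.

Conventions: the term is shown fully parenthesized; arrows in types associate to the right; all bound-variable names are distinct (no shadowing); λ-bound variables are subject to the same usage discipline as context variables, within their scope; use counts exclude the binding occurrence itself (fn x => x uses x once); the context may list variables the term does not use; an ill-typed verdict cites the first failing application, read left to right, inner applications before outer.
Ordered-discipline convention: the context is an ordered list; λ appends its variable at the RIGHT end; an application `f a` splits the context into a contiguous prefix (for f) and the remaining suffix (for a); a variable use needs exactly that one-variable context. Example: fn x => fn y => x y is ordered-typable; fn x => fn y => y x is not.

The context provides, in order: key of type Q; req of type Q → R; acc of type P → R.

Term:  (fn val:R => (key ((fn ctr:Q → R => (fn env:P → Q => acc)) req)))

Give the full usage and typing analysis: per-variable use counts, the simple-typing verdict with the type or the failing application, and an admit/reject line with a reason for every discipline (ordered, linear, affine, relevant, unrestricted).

counts: key: 1, req: 1, acc: 1, val [bound]: 0, ctr [bound]: 0, env [bound]: 0
left-to-right use order: key, acc, req
typing: ill-typed: can't apply a value of type Q
ordered: ✗ — the type mismatch rejects it
linear: ✗ — not simply typable
affine: ✗ — fails simple typing
relevant: ✗ — a type mismatch blocks all five
unrestricted: ✗ — the type mismatch rejects it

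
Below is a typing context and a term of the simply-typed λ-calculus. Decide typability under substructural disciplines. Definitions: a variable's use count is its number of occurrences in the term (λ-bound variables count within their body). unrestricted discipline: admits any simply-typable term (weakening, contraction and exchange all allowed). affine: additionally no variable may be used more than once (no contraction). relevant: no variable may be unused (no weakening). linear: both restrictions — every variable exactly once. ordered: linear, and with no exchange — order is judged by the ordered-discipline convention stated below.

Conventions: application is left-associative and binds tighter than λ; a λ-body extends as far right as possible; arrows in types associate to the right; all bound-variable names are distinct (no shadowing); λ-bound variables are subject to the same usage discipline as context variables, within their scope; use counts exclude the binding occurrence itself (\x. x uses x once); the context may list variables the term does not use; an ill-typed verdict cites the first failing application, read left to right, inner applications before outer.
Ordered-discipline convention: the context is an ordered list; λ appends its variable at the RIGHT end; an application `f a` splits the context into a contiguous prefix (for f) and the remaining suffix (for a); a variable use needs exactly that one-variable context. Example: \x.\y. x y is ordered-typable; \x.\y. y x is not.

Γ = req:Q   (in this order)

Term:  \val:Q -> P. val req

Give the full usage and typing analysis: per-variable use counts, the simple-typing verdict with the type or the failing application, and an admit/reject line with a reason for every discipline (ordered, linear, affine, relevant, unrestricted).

use counts: req: 1, val (bound): 1
order of uses: val, req
typing: ✓ — (Q -> P) -> P
ordered: ✗, use order val, req needs exchange
linear: ✓, req, val: one use apiece
affine: ✓, req, val: no repeats, contraction unneeded
relevant: ✓, every one of req, val appears
unrestricted: ✓, simply typable at (Q -> P) -> P; W, C, E all held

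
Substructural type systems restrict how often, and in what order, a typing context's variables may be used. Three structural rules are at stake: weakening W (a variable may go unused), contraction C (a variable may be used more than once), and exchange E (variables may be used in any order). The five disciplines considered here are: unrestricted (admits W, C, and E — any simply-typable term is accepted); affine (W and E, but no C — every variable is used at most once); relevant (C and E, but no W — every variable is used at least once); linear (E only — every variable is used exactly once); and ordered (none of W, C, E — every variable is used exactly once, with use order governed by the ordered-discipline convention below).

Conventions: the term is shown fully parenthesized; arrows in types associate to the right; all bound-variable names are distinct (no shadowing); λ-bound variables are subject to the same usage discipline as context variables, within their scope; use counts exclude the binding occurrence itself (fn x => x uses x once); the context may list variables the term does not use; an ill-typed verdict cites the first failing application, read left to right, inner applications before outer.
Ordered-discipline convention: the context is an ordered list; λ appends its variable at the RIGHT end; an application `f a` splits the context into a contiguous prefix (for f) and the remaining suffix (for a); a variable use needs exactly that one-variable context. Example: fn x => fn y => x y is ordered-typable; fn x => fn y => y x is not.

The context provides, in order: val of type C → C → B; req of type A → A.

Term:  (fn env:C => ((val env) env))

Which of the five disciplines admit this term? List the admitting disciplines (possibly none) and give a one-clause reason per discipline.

admitted in: unrestricted
variable uses: val: 1; req: 0; env [bound]: 2
uses in reading order: val, env, env
typing: the term checks, with type C → B
ordered: ✗ — repeated use of env ×2; needs weakening: req unused
linear: ✗ — repeated use of env ×2; needs weakening: req unused
affine: ✗ — repeated use of env ×2
relevant: ✗ — needs weakening: req unused
unrestricted: ✓ — well-typed at C → B; no restrictions here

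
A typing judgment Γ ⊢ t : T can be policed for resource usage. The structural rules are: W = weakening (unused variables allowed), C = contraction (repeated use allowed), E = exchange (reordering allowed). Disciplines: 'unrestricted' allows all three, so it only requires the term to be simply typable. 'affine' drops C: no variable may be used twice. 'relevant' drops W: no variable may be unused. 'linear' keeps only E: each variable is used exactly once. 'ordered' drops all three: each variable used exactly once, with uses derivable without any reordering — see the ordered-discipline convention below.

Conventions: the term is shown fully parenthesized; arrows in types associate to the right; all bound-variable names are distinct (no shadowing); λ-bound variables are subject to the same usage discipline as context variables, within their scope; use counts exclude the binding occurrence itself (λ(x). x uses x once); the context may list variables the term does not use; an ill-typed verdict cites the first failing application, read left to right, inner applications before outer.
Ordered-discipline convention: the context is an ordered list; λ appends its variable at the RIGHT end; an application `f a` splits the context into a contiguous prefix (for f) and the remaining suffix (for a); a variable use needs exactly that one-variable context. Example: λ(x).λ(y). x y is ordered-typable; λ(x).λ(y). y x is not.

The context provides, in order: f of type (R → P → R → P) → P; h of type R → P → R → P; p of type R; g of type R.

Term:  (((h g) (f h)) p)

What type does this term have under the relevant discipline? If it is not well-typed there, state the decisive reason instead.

term : P
variable uses: f=1; h=2; p=1; g=1
uses in reading order: h, g, f, h, p
typing: well-typed — term : P
all disciplines: ordered ✗, linear ✗, affine ✗, relevant ✓, unrestricted ✓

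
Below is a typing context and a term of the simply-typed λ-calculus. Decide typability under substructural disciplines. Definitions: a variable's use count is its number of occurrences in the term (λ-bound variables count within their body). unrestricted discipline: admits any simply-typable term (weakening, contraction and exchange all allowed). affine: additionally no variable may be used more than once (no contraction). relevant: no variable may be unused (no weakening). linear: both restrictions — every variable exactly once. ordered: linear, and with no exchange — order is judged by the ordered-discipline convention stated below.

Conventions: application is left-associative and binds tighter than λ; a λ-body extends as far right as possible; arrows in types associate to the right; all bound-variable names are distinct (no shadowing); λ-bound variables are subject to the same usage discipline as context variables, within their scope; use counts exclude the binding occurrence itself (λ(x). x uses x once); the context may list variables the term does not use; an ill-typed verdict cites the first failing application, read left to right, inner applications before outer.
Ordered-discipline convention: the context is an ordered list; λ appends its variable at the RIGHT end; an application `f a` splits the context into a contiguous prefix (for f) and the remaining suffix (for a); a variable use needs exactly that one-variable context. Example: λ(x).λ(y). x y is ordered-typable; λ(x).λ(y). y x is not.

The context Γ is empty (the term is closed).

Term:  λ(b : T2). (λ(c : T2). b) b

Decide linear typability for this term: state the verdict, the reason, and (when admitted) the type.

no — b ×2 used more than once (contraction); unused: c — weakening required
usage: b (λ-bound)=2; c (λ-bound)=0
use order (left to right): b, b
typing: well-typed at T2 -> T2
summary: ordered ✗, linear ✗, affine ✗, relevant ✗, unrestricted ✓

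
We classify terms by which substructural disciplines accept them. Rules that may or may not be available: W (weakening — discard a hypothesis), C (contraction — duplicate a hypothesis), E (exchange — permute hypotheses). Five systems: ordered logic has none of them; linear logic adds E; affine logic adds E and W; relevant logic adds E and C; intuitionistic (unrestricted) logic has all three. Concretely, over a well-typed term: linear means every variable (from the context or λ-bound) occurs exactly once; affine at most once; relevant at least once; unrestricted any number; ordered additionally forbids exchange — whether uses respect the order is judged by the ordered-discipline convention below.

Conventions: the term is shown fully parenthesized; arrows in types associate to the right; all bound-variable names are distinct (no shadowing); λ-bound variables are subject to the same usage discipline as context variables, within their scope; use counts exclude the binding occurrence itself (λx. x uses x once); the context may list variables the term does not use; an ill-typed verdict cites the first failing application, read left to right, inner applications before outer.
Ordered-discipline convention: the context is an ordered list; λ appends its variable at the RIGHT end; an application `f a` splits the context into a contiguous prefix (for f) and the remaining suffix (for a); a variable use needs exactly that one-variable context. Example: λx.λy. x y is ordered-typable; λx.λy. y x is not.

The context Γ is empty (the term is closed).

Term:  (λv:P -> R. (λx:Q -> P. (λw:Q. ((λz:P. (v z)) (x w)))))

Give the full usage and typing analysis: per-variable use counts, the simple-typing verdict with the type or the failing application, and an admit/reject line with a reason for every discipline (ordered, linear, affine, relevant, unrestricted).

counts: v (bound)=1, x (bound)=1, w (bound)=1, z (bound)=1
use order (left to right): v, z, x, w
typing: the term checks, with type (P -> R) -> (Q -> P) -> Q -> R
ordered ✓ (v, x, w, z: once each, no exchange needed)
linear ✓ (exactly-once usage across v, x, w, z)
affine ✓ (v, x, w, z: no repeats, contraction unneeded)
relevant ✓ (v, x, w, z: all used, weakening unneeded)
unrestricted ✓ (simply typable at (P -> R) -> (Q -> P) -> Q -> R; W, C, E all held)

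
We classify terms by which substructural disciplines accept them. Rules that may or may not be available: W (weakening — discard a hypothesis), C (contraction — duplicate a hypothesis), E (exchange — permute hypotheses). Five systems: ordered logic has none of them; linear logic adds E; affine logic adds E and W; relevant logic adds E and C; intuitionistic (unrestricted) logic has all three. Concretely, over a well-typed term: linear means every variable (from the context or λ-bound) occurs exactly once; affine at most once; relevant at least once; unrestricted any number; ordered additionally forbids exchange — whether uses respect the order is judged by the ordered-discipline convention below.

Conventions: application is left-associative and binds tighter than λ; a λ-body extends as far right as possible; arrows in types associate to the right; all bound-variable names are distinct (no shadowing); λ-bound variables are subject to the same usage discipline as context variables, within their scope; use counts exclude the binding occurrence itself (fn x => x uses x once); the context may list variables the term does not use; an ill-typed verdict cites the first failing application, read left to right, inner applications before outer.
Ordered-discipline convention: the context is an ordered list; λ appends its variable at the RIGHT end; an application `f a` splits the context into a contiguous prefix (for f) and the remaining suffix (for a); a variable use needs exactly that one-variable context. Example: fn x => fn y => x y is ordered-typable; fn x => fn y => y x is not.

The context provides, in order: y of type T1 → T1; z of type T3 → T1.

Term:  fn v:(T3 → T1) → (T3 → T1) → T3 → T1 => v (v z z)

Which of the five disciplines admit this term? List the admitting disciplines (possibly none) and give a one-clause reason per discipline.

admitted in: unrestricted
use counts: y: 0, z: 2, v (λ-bound): 2
use order (left to right): v, v, z, z
typing: well-typed — term : ((T3 → T1) → (T3 → T1) → T3 → T1) → (T3 → T1) → T3 → T1
ordered ✗ (uses contraction: z ×2, v ×2; y never used (weakening))
linear ✗ (uses contraction: z ×2, v ×2; y never used (weakening))
affine ✗ (uses contraction: z ×2, v ×2)
relevant ✗ (y never used (weakening))
unrestricted ✓ (type-checks (((T3 → T1) → (T3 → T1) → T3 → T1) → (T3 → T1) → T3 → T1) and nothing is barred)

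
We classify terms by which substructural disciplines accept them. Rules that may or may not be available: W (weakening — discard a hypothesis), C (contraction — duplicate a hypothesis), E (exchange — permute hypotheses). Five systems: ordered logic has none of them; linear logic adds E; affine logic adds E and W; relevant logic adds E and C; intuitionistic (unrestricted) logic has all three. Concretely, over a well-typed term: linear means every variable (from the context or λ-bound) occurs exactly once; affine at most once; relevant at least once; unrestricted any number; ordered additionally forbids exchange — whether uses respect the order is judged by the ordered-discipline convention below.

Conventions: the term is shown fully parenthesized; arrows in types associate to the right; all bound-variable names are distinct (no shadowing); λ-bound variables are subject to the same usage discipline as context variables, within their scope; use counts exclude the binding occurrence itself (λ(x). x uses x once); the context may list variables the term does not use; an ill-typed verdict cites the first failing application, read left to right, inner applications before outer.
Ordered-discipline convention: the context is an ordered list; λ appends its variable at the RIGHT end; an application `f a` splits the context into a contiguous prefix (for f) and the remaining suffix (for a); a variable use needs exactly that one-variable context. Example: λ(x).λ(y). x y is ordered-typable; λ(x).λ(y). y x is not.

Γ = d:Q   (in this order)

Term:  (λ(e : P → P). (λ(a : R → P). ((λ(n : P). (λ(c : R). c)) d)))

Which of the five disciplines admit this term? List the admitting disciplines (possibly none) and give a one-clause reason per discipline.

admitted in: none
variable uses: d=1, e [bound]=0, a [bound]=0, n [bound]=0, c [bound]=1
order of uses: c, d
typing: ill-typed: an application expects P but receives Q
ordered ✗ (not simply typable)
linear ✗ (fails simple typing)
affine ✗ (a type mismatch blocks all five)
relevant ✗ (the type mismatch rejects it)
unrestricted ✗ (not simply typable)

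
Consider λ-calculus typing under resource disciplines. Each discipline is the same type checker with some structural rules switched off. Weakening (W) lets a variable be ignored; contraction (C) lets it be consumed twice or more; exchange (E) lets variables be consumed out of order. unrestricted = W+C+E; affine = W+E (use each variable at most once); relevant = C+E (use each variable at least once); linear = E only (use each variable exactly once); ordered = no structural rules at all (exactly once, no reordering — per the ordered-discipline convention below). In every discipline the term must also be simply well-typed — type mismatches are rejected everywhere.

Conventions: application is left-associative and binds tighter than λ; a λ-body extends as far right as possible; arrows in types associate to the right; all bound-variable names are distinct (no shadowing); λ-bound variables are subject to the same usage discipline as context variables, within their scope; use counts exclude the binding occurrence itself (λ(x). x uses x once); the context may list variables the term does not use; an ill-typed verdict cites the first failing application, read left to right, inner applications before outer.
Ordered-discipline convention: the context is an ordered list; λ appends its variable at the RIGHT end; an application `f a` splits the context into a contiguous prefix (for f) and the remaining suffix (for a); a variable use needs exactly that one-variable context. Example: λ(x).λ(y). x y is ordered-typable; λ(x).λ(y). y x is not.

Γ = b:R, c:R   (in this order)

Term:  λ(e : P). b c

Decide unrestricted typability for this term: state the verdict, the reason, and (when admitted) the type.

no — the type mismatch rejects it
usage: b ×1, c ×1, e [bound] ×0
left-to-right use order: b, c
typing: ill-typed: applying a non-function (R)
across the five disciplines: ordered ✗ | linear ✗ | affine ✗ | relevant ✗ | unrestricted ✗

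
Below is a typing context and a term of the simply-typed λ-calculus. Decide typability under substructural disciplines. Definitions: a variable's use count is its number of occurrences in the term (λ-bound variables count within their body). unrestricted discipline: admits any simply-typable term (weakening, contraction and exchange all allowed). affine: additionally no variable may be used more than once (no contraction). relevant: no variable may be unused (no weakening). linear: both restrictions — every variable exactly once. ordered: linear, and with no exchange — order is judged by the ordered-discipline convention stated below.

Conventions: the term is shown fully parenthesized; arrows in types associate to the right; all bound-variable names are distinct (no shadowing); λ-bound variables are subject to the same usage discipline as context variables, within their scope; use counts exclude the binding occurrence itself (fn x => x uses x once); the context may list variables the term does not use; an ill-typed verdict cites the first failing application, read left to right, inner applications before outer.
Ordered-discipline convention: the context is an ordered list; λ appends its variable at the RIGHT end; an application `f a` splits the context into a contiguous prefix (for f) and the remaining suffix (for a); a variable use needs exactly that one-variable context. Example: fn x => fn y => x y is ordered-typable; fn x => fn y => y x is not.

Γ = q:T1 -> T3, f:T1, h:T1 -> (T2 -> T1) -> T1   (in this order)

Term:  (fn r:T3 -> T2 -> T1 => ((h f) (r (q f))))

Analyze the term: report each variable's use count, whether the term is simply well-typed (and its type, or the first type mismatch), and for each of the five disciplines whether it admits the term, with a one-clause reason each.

counts: q ×1; f ×2; h ×1; r (λ-bound) ×1
uses in reading order: h, f, r, q, f
typing: well-typed at (T3 -> T2 -> T1) -> T1
ordered: ✗, f ×2 used more than once (contraction)
linear: ✗, f ×2 used more than once (contraction)
affine: ✗, f ×2 used more than once (contraction)
relevant: ✓, none of q, f, h, r goes unused
unrestricted: ✓, typability at (T3 -> T2 -> T1) -> T1 is all that's needed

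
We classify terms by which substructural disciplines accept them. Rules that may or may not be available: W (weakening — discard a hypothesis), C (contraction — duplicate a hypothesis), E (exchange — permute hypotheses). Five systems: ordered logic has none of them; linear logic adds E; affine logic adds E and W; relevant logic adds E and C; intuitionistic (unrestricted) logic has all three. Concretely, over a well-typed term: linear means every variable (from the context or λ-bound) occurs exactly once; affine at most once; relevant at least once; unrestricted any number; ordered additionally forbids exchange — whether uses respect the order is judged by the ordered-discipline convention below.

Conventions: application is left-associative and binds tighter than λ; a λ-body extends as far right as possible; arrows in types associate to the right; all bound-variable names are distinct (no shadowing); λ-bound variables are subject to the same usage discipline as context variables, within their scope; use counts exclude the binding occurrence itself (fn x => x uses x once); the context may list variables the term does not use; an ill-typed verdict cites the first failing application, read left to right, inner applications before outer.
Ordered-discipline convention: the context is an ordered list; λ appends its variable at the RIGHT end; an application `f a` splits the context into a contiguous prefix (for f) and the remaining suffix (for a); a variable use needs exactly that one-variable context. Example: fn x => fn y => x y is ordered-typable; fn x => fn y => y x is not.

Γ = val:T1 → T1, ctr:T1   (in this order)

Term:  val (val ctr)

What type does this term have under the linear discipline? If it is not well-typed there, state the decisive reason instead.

not well-typed under linear — val ×2 used more than once (contraction)
variable uses: val ×2, ctr ×1
order of uses: val, val, ctr
typing: ✓ — T1
summary: ordered ✗ | linear ✗ | affine ✗ | relevant ✓ | unrestricted ✓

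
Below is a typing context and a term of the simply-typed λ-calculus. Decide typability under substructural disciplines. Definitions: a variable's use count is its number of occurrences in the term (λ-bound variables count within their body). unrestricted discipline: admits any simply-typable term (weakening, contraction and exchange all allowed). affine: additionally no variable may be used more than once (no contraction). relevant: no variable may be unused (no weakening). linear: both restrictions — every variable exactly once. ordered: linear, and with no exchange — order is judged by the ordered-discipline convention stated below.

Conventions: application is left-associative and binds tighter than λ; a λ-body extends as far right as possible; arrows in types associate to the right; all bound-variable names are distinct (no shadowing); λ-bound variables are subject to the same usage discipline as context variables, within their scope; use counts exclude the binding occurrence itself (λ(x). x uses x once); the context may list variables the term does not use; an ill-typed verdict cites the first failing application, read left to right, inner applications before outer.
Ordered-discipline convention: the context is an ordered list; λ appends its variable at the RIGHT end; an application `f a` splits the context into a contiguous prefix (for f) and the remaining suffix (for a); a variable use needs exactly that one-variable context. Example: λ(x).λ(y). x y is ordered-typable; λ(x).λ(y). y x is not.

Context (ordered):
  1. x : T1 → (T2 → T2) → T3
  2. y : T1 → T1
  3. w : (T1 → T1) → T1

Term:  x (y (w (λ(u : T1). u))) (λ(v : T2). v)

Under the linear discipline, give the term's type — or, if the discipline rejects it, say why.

term : T3
use counts: x: 1; y: 1; w: 1; u [bound]: 1; v [bound]: 1
order of uses: x, y, w, u, v
typing: ✓ — T3
per-discipline verdicts: ordered ✓ | linear ✓ | affine ✓ | relevant ✓ | unrestricted ✓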